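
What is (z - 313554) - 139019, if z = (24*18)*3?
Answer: -451277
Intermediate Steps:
z = 1296 (z = 432*3 = 1296)
(z - 313554) - 139019 = (1296 - 313554) - 139019 = -312258 - 139019 = -451277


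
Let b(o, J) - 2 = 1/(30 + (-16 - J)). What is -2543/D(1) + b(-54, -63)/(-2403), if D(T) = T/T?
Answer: -470533988/185031 ≈ -2543.0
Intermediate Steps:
D(T) = 1
b(o, J) = 2 + 1/(14 - J) (b(o, J) = 2 + 1/(30 + (-16 - J)) = 2 + 1/(14 - J))
-2543/D(1) + b(-54, -63)/(-2403) = -2543/1 + ((-29 + 2*(-63))/(-14 - 63))/(-2403) = -2543*1 + ((-29 - 126)/(-77))*(-1/2403) = -2543 - 1/77*(-155)*(-1/2403) = -2543 + (155/77)*(-1/2403) = -2543 - 155/185031 = -470533988/185031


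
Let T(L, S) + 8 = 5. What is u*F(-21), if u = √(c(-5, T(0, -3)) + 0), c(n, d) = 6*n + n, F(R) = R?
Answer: -21*I*√35 ≈ -124.24*I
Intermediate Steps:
T(L, S) = -3 (T(L, S) = -8 + 5 = -3)
c(n, d) = 7*n
u = I*√35 (u = √(7*(-5) + 0) = √(-35 + 0) = √(-35) = I*√35 ≈ 5.9161*I)
u*F(-21) = (I*√35)*(-21) = -21*I*√35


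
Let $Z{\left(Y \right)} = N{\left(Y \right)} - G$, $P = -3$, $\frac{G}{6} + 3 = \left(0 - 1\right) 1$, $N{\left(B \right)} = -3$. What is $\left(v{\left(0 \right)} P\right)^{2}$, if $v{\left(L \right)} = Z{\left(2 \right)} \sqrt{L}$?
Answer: $0$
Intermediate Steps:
$G = -24$ ($G = -18 + 6 \left(0 - 1\right) 1 = -18 + 6 \left(\left(-1\right) 1\right) = -18 + 6 \left(-1\right) = -18 - 6 = -24$)
$Z{\left(Y \right)} = 21$ ($Z{\left(Y \right)} = -3 - -24 = -3 + 24 = 21$)
$v{\left(L \right)} = 21 \sqrt{L}$
$\left(v{\left(0 \right)} P\right)^{2} = \left(21 \sqrt{0} \left(-3\right)\right)^{2} = \left(21 \cdot 0 \left(-3\right)\right)^{2} = \left(0 \left(-3\right)\right)^{2} = 0^{2} = 0$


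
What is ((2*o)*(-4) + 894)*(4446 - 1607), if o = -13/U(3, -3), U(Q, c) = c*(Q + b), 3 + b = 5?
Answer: 37775734/15 ≈ 2.5184e+6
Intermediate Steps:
b = 2 (b = -3 + 5 = 2)
U(Q, c) = c*(2 + Q) (U(Q, c) = c*(Q + 2) = c*(2 + Q))
o = 13/15 (o = -13*(-1/(3*(2 + 3))) = -13/((-3*5)) = -13/(-15) = -13*(-1/15) = 13/15 ≈ 0.86667)
((2*o)*(-4) + 894)*(4446 - 1607) = ((2*(13/15))*(-4) + 894)*(4446 - 1607) = ((26/15)*(-4) + 894)*2839 = (-104/15 + 894)*2839 = (13306/15)*2839 = 37775734/15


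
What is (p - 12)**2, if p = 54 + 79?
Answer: 14641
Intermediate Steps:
p = 133
(p - 12)**2 = (133 - 12)**2 = 121**2 = 14641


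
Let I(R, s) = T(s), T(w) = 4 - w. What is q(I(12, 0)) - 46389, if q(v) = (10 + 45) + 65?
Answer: -46269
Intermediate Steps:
I(R, s) = 4 - s
q(v) = 120 (q(v) = 55 + 65 = 120)
q(I(12, 0)) - 46389 = 120 - 46389 = -46269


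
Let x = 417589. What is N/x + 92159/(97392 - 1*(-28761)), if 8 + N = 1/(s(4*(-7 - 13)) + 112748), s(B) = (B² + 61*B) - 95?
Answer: 4393785257353024/6014645641523241 ≈ 0.73051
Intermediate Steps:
s(B) = -95 + B² + 61*B
N = -913383/114173 (N = -8 + 1/((-95 + (4*(-7 - 13))² + 61*(4*(-7 - 13))) + 112748) = -8 + 1/((-95 + (4*(-20))² + 61*(4*(-20))) + 112748) = -8 + 1/((-95 + (-80)² + 61*(-80)) + 112748) = -8 + 1/((-95 + 6400 - 4880) + 112748) = -8 + 1/(1425 + 112748) = -8 + 1/114173 = -913383/114173 ≈ -8.0000)
N/x + 92159/(97392 - 1*(-28761)) = -913383/114173/417589 + 92159/(97392 - 1*(-28761)) = -913383/114173*1/417589 + 92159/(97392 + 28761) = -913383/47677388897 + 92159/126153 = 4393785257353024/6014645641523241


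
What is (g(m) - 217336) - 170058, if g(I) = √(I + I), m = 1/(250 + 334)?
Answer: -387394 + √73/146 ≈ -3.8739e+5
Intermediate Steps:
m = 1/584 ≈ 0.0017123
g(I) = √2*√I (g(I) = √(2*I) = √2*√I)
(g(m) - 217336) - 170058 = (√2*√(1/584) - 217336) - 170058 = (√2*(√146/292) - 217336) - 170058 = (√73/146 - 217336) - 170058 = (-217336 + √73/146) - 170058 = -387394 + √73/146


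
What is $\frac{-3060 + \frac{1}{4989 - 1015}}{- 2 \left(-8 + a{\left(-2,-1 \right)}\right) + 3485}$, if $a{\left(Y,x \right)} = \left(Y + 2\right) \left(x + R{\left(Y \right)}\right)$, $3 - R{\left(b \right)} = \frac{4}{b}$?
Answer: $- \frac{12160439}{13912974} \approx -0.87404$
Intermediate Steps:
$R{\left(b \right)} = 3 - \frac{4}{b}$
$a{\left(Y,x \right)} = \left(2 + Y\right) \left(3 + x - \frac{4}{Y}\right)$ ($a{\left(Y,x \right)} = \left(Y + 2\right) \left(x + \left(3 - \frac{4}{Y}\right)\right) = \left(2 + Y\right) \left(3 + x - \frac{4}{Y}\right)$)
$\frac{-3060 + \frac{1}{4989 - 1015}}{- 2 \left(-8 + a{\left(-2,-1 \right)}\right) + 3485} = \frac{-3060 + \frac{1}{4989 - 1015}}{- 2 \left(-8 + \left(2 - \frac{8}{-2} + 2 \left(-1\right) + 3 \left(-2\right) - -2\right)\right) + 3485} = \frac{-3060 + \frac{1}{3974}}{- 2 \left(-8 - 0\right) + 3485} = \frac{-3060 + \frac{1}{3974}}{- 2 \left(-8 + \left(2 + 4 - 2 - 6 + 2\right)\right) + 3485} = - \frac{12160439}{3974 \left(- 2 \left(-8 + 0\right) + 3485\right)} = - \frac{12160439}{3974 \left(\left(-2\right) \left(-8\right) + 3485\right)} = - \frac{12160439}{3974 \left(16 + 3485\right)} = - \frac{12160439}{3974 \cdot 3501} = \left(- \frac{12160439}{3974}\right) \frac{1}{3501} = - \frac{12160439}{13912974}$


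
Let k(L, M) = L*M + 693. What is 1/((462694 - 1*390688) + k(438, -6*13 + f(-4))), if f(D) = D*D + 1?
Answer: 1/45981 ≈ 2.1748e-5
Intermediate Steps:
f(D) = 1 + D² (f(D) = D² + 1 = 1 + D²)
k(L, M) = 693 + L*M
1/((462694 - 1*390688) + k(438, -6*13 + f(-4))) = 1/((462694 - 1*390688) + (693 + 438*(-6*13 + (1 + (-4)²)))) = 1/((462694 - 390688) + (693 + 438*(-78 + (1 + 16)))) = 1/(72006 + (693 + 438*(-78 + 17))) = 1/(72006 + (693 + 438*(-61))) = 1/(72006 + (693 - 26718)) = 1/(72006 - 26025) = 1/45981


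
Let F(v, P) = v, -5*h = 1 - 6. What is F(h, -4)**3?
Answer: 1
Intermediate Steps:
h = 1 (h = -(1 - 6)/5 = -1/5*(-5) = 1)
F(h, -4)**3 = 1**3 = 1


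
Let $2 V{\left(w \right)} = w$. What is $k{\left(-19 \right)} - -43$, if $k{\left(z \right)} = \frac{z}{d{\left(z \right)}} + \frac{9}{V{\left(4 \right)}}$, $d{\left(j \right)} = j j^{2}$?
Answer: $\frac{34297}{722} \approx 47.503$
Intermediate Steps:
$d{\left(j \right)} = j^{3}$
$V{\left(w \right)} = \frac{w}{2}$
$k{\left(z \right)} = \frac{9}{2} + \frac{1}{z^{2}}$ ($k{\left(z \right)} = \frac{z}{z^{3}} + \frac{9}{\frac{1}{2} \cdot 4} = \frac{z}{z^{3}} + \frac{9}{2} = \frac{1}{z^{2}} + 9 \cdot \frac{1}{2} = \frac{1}{z^{2}} + \frac{9}{2} = \frac{9}{2} + \frac{1}{z^{2}}$)
$k{\left(-19 \right)} - -43 = \left(\frac{9}{2} + \frac{1}{361}\right) - -43 = \left(\frac{9}{2} + \frac{1}{361}\right) + 43 = \frac{3251}{722} + 43 = \frac{34297}{722}$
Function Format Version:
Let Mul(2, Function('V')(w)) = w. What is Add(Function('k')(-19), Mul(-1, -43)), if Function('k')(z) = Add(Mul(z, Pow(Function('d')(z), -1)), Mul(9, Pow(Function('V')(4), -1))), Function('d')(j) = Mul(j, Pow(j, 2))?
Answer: Rational(34297, 722) ≈ 47.503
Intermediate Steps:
Function('d')(j) = Pow(j, 3)
Function('V')(w) = Mul(Rational(1, 2), w)
Function('k')(z) = Add(Rational(9, 2), Pow(z, -2)) (Function('k')(z) = Add(Mul(z, Pow(Pow(z, 3), -1)), Mul(9, Pow(Mul(Rational(1, 2), 4), -1))) = Add(Mul(z, Pow(z, -3)), Mul(9, Pow(2, -1))) = Add(Pow(z, -2), Mul(9, Rational(1, 2))) = Add(Pow(z, -2), Rational(9, 2)) = Add(Rational(9, 2), Pow(z, -2)))
Add(Function('k')(-19), Mul(-1, -43)) = Add(Add(Rational(9, 2), Pow(-19, -2)), Mul(-1, -43)) = Add(Add(Rational(9, 2), Rational(1, 361)), 43) = Add(Rational(3251, 722), 43) = Rational(34297, 722)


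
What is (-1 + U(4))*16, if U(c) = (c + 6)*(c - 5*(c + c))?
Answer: -5776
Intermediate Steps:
U(c) = -9*c*(6 + c) (U(c) = (6 + c)*(c - 10*c) = (6 + c)*(-9*c) = -9*c*(6 + c))
(-1 + U(4))*16 = (-1 - 9*4*(6 + 4))*16 = (-1 - 9*4*10)*16 = (-1 - 360)*16 = -361*16 = -5776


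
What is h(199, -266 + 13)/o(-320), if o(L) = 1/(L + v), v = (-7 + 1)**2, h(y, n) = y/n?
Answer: 56516/253 ≈ 223.38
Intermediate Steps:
v = 36 (v = (-6)**2 = 36)
o(L) = 1/(36 + L) (o(L) = 1/(L + 36) = 1/(36 + L))
h(199, -266 + 13)/o(-320) = (199/(-266 + 13))/(1/(36 - 320)) = (199/(-253))/(1/(-284)) = (199*(-1/253))/(-1/284) = -199/253*(-284) = 56516/253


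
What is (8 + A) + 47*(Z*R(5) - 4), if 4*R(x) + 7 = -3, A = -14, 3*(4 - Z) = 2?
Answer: -1757/3 ≈ -585.67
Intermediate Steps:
Z = 10/3 (Z = 4 - ⅓*2 = 4 - ⅔ = 10/3 ≈ 3.3333)
R(x) = -5/2 (R(x) = -7/4 + (¼)*(-3) = -7/4 - ¾ = -5/2)
(8 + A) + 47*(Z*R(5) - 4) = (8 - 14) + 47*((10/3)*(-5/2) - 4) = -6 + 47*(-25/3 - 4) = -6 + 47*(-37/3) = -6 - 1739/3 = -1757/3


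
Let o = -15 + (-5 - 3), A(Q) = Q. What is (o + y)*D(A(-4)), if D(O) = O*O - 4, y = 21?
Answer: -24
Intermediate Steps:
o = -23 (o = -15 - 8 = -23)
D(O) = -4 + O² (D(O) = O² - 4 = -4 + O²)
(o + y)*D(A(-4)) = (-23 + 21)*(-4 + (-4)²) = -2*(-4 + 16) = -2*12 = -24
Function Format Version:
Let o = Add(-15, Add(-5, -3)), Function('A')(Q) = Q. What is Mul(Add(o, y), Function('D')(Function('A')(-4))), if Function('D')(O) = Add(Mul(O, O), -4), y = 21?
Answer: -24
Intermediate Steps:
o = -23 (o = Add(-15, -8) = -23)
Function('D')(O) = Add(-4, Pow(O, 2)) (Function('D')(O) = Add(Pow(O, 2), -4) = Add(-4, Pow(O, 2)))
Mul(Add(o, y), Function('D')(Function('A')(-4))) = Mul(Add(-23, 21), Add(-4, Pow(-4, 2))) = Mul(-2, Add(-4, 16)) = Mul(-2, 12) = -24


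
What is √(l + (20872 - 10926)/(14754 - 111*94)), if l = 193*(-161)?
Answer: I*√1006690605/180 ≈ 176.27*I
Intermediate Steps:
l = -31073
√(l + (20872 - 10926)/(14754 - 111*94)) = √(-31073 + (20872 - 10926)/(14754 - 111*94)) = √(-31073 + 9946/(14754 - 10434)) = √(-31073 + 9946/4320) = √(-31073 + 9946*(1/4320)) = √(-31073 + 4973/2160) = √(-67112707/2160) = I*√1006690605/180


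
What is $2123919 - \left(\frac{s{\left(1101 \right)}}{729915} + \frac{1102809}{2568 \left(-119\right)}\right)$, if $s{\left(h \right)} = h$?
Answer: $\frac{52639341481081707}{24784020520} \approx 2.1239 \cdot 10^{6}$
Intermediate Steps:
$2123919 - \left(\frac{s{\left(1101 \right)}}{729915} + \frac{1102809}{2568 \left(-119\right)}\right) = 2123919 - \left(\frac{1101}{729915} + \frac{1102809}{2568 \left(-119\right)}\right) = 2123919 - \left(1101 \cdot \frac{1}{729915} + \frac{1102809}{-305592}\right) = 2123919 - \left(\frac{367}{243305} + 1102809 \left(- \frac{1}{305592}\right)\right) = 2123919 - \left(\frac{367}{243305} - \frac{367603}{101864}\right) = 2123919 - - \frac{89402263827}{24784020520} = 2123919 + \frac{89402263827}{24784020520} = \frac{52639341481081707}{24784020520}$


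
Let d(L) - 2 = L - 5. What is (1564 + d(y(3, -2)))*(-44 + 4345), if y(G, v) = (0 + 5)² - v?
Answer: 6829988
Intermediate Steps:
y(G, v) = 25 - v (y(G, v) = 5² - v = 25 - v)
d(L) = -3 + L (d(L) = 2 + (L - 5) = 2 + (-5 + L) = -3 + L)
(1564 + d(y(3, -2)))*(-44 + 4345) = (1564 + (-3 + (25 - 1*(-2))))*(-44 + 4345) = (1564 + (-3 + (25 + 2)))*4301 = (1564 + (-3 + 27))*4301 = (1564 + 24)*4301 = 1588*4301 = 6829988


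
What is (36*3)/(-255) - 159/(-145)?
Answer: 1659/2465 ≈ 0.67302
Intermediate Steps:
(36*3)/(-255) - 159/(-145) = 108*(-1/255) - 159*(-1/145) = -36/85 + 159/145 = 1659/2465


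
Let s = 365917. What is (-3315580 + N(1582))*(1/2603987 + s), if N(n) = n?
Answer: -3157720164432897840/2603987 ≈ -1.2126e+12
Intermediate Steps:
(-3315580 + N(1582))*(1/2603987 + s) = (-3315580 + 1582)*(1/2603987 + 365917) = -3313998*(1/2603987 + 365917) = -3313998*952843111080/2603987 = -3157720164432897840/2603987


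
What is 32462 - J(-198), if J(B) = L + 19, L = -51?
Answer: 32494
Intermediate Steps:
J(B) = -32 (J(B) = -51 + 19 = -32)
32462 - J(-198) = 32462 - 1*(-32) = 32462 + 32 = 32494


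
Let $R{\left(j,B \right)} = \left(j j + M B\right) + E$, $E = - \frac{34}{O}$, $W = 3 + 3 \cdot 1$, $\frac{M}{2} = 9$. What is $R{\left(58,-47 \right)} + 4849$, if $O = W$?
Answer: $\frac{22084}{3} \approx 7361.3$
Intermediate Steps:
$M = 18$ ($M = 2 \cdot 9 = 18$)
$W = 6$ ($W = 3 + 3 = 6$)
$O = 6$
$E = - \frac{17}{3}$ ($E = - \frac{34}{6} = \left(-34\right) \frac{1}{6} = - \frac{17}{3} \approx -5.6667$)
$R{\left(j,B \right)} = - \frac{17}{3} + j^{2} + 18 B$ ($R{\left(j,B \right)} = \left(j j + 18 B\right) - \frac{17}{3} = \left(j^{2} + 18 B\right) - \frac{17}{3} = - \frac{17}{3} + j^{2} + 18 B$)
$R{\left(58,-47 \right)} + 4849 = \left(- \frac{17}{3} + 58^{2} + 18 \left(-47\right)\right) + 4849 = \left(- \frac{17}{3} + 3364 - 846\right) + 4849 = \frac{7537}{3} + 4849 = \frac{22084}{3}$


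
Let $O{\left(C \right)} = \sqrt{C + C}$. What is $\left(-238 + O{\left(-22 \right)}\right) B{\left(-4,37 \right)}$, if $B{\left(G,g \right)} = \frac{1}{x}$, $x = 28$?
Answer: $- \frac{17}{2} + \frac{i \sqrt{11}}{14} \approx -8.5 + 0.2369 i$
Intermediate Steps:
$O{\left(C \right)} = \sqrt{2} \sqrt{C}$ ($O{\left(C \right)} = \sqrt{2 C} = \sqrt{2} \sqrt{C}$)
$B{\left(G,g \right)} = \frac{1}{28}$
$\left(-238 + O{\left(-22 \right)}\right) B{\left(-4,37 \right)} = \left(-238 + \sqrt{2} \sqrt{-22}\right) \frac{1}{28} = \left(-238 + \sqrt{2} i \sqrt{22}\right) \frac{1}{28} = \left(-238 + 2 i \sqrt{11}\right) \frac{1}{28} = - \frac{17}{2} + \frac{i \sqrt{11}}{14}$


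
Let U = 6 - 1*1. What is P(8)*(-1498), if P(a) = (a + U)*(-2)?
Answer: 38948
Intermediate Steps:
U = 5 (U = 6 - 1 = 5)
P(a) = -10 - 2*a (P(a) = (a + 5)*(-2) = (5 + a)*(-2) = -10 - 2*a)
P(8)*(-1498) = (-10 - 2*8)*(-1498) = (-10 - 16)*(-1498) = -26*(-1498) = 38948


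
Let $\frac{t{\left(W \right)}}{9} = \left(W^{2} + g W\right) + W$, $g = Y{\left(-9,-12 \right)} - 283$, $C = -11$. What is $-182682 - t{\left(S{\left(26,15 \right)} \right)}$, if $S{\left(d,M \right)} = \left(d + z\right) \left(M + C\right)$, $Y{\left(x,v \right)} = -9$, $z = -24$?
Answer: $-162306$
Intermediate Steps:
$g = -292$ ($g = -9 - 283 = -292$)
$S{\left(d,M \right)} = \left(-24 + d\right) \left(-11 + M\right)$ ($S{\left(d,M \right)} = \left(d - 24\right) \left(M - 11\right) = \left(-24 + d\right) \left(-11 + M\right)$)
$t{\left(W \right)} = - 2619 W + 9 W^{2}$ ($t{\left(W \right)} = 9 \left(\left(W^{2} - 292 W\right) + W\right) = 9 \left(W^{2} - 291 W\right) = - 2619 W + 9 W^{2}$)
$-182682 - t{\left(S{\left(26,15 \right)} \right)} = -182682 - 9 \left(264 - 360 - 286 + 15 \cdot 26\right) \left(-291 + \left(264 - 360 - 286 + 15 \cdot 26\right)\right) = -182682 - 9 \left(264 - 360 - 286 + 390\right) \left(-291 + \left(264 - 360 - 286 + 390\right)\right) = -182682 - 9 \cdot 8 \left(-291 + 8\right) = -182682 - 9 \cdot 8 \left(-283\right) = -182682 - -20376 = -182682 + 20376 = -162306$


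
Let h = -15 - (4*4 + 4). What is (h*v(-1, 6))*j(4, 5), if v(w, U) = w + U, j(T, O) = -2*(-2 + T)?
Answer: 700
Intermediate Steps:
j(T, O) = 4 - 2*T
v(w, U) = U + w
h = -35 (h = -15 - (16 + 4) = -15 - 1*20 = -15 - 20 = -35)
(h*v(-1, 6))*j(4, 5) = (-35*(6 - 1))*(4 - 2*4) = (-35*5)*(4 - 8) = -175*(-4) = 700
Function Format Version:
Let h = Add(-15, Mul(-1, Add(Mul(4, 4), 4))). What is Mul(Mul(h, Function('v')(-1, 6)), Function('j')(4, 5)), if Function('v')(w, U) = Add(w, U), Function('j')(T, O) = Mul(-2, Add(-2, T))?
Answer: 700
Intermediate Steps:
Function('j')(T, O) = Add(4, Mul(-2, T))
Function('v')(w, U) = Add(U, w)
h = -35 (h = Add(-15, Mul(-1, Add(16, 4))) = Add(-15, Mul(-1, 20)) = Add(-15, -20) = -35)
Mul(Mul(h, Function('v')(-1, 6)), Function('j')(4, 5)) = Mul(Mul(-35, Add(6, -1)), Add(4, Mul(-2, 4))) = Mul(Mul(-35, 5), Add(4, -8)) = Mul(-175, -4) = 700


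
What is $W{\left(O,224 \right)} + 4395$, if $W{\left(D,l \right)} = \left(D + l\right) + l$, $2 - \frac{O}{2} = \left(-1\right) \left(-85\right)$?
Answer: $4677$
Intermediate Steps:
$O = -166$ ($O = 4 - 2 \left(\left(-1\right) \left(-85\right)\right) = 4 - 170 = -166$)
$W{\left(D,l \right)} = D + 2 l$
$W{\left(O,224 \right)} + 4395 = \left(-166 + 2 \cdot 224\right) + 4395 = \left(-166 + 448\right) + 4395 = 282 + 4395 = 4677$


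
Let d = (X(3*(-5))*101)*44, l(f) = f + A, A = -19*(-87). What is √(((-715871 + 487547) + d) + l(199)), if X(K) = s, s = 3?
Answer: 2*I*√53285 ≈ 461.67*I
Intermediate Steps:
X(K) = 3
A = 1653
l(f) = 1653 + f (l(f) = f + 1653 = 1653 + f)
d = 13332 (d = (3*101)*44 = 303*44 = 13332)
√(((-715871 + 487547) + d) + l(199)) = √(((-715871 + 487547) + 13332) + (1653 + 199)) = √((-228324 + 13332) + 1852) = √(-214992 + 1852) = √(-213140) = 2*I*√53285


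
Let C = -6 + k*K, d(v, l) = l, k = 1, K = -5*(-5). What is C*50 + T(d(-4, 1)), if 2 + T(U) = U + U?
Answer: 950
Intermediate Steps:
K = 25
C = 19 (C = -6 + 1*25 = -6 + 25 = 19)
T(U) = -2 + 2*U (T(U) = -2 + (U + U) = -2 + 2*U)
C*50 + T(d(-4, 1)) = 19*50 + (-2 + 2*1) = 950 + (-2 + 2) = 950 + 0 = 950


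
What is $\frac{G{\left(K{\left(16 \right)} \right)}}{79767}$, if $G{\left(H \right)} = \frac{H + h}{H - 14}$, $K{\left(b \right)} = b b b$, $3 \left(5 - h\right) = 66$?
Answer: $\frac{4079}{325608894} \approx 1.2527 \cdot 10^{-5}$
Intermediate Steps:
$h = -17$ ($h = 5 - 22 = -17$)
$K{\left(b \right)} = b^{3}$ ($K{\left(b \right)} = b^{2} b = b^{3}$)
$G{\left(H \right)} = \frac{-17 + H}{-14 + H}$ ($G{\left(H \right)} = \frac{H - 17}{H - 14} = \frac{-17 + H}{-14 + H}$)
$\frac{G{\left(K{\left(16 \right)} \right)}}{79767} = \frac{\frac{1}{-14 + 16^{3}} \left(-17 + 16^{3}\right)}{79767} = \frac{-17 + 4096}{-14 + 4096} \cdot \frac{1}{79767} = \frac{1}{4082} \cdot 4079 \cdot \frac{1}{79767} = \frac{4079}{4082} \cdot \frac{1}{79767} = \frac{4079}{325608894}$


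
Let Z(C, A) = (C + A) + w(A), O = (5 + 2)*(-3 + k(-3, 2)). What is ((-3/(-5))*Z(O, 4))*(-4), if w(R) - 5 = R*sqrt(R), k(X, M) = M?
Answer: -24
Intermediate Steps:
w(R) = 5 + R**(3/2) (w(R) = 5 + R*sqrt(R) = 5 + R**(3/2))
O = -7 (O = (5 + 2)*(-3 + 2) = 7*(-1) = -7)
Z(C, A) = 5 + A + C + A**(3/2) (Z(C, A) = (C + A) + (5 + A**(3/2)) = (A + C) + (5 + A**(3/2)) = 5 + A + C + A**(3/2))
((-3/(-5))*Z(O, 4))*(-4) = ((-3/(-5))*(5 + 4 - 7 + 4**(3/2)))*(-4) = ((-3*(-1/5))*(5 + 4 - 7 + 8))*(-4) = ((3/5)*10)*(-4) = 6*(-4) = -24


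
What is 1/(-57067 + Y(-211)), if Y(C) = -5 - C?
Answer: -1/56861 ≈ -1.7587e-5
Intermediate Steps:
1/(-57067 + Y(-211)) = 1/(-57067 + (-5 - 1*(-211))) = 1/(-57067 + (-5 + 211)) = 1/(-57067 + 206) = 1/(-56861) = -1/56861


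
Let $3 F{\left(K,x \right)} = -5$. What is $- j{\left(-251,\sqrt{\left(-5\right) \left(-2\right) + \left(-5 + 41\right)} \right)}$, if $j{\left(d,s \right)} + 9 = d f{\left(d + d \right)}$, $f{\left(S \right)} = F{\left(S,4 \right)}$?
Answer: $- \frac{1228}{3} \approx -409.33$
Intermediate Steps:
$F{\left(K,x \right)} = - \frac{5}{3}$ ($F{\left(K,x \right)} = \frac{1}{3} \left(-5\right) = - \frac{5}{3}$)
$f{\left(S \right)} = - \frac{5}{3}$
$j{\left(d,s \right)} = -9 - \frac{5 d}{3}$ ($j{\left(d,s \right)} = -9 + d \left(- \frac{5}{3}\right) = -9 - \frac{5 d}{3}$)
$- j{\left(-251,\sqrt{\left(-5\right) \left(-2\right) + \left(-5 + 41\right)} \right)} = - (-9 - - \frac{1255}{3}) = - (-9 + \frac{1255}{3}) = \left(-1\right) \frac{1228}{3} = - \frac{1228}{3}$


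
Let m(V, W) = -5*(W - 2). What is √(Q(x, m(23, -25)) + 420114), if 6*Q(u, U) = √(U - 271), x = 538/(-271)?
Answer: √(3781026 + 3*I*√34)/3 ≈ 648.16 + 0.0014994*I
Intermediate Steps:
m(V, W) = 10 - 5*W (m(V, W) = -5*(-2 + W) = 10 - 5*W)
x = -538/271 (x = 538*(-1/271) = -538/271 ≈ -1.9852)
Q(u, U) = √(-271 + U)/6 (Q(u, U) = √(U - 271)/6 = √(-271 + U)/6)
√(Q(x, m(23, -25)) + 420114) = √(√(-271 + (10 - 5*(-25)))/6 + 420114) = √(√(-271 + (10 + 125))/6 + 420114) = √(√(-271 + 135)/6 + 420114) = √(√(-136)/6 + 420114) = √((2*I*√34)/6 + 420114) = √(I*√34/3 + 420114) = √(420114 + I*√34/3)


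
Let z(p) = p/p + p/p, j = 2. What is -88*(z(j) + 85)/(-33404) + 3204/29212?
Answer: 20667093/60987353 ≈ 0.33887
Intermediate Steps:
z(p) = 2 (z(p) = 1 + 1 = 2)
-88*(z(j) + 85)/(-33404) + 3204/29212 = -88*(2 + 85)/(-33404) + 3204/29212 = -88*87*(-1/33404) + 3204*(1/29212) = -7656*(-1/33404) + 801/7303 = 1914/8351 + 801/7303 = 20667093/60987353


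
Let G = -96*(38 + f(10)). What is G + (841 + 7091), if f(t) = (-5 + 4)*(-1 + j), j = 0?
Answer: 4188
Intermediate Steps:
f(t) = 1 (f(t) = (-5 + 4)*(-1 + 0) = -1*(-1) = 1)
G = -3744 (G = -96*(38 + 1) = -96*39 = -3744)
G + (841 + 7091) = -3744 + (841 + 7091) = -3744 + 7932 = 4188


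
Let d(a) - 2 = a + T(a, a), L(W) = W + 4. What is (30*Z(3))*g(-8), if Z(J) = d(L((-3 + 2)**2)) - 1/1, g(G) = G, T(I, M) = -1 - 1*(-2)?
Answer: -1680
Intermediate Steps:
T(I, M) = 1 (T(I, M) = -1 + 2 = 1)
L(W) = 4 + W
d(a) = 3 + a (d(a) = 2 + (a + 1) = 2 + (1 + a) = 3 + a)
Z(J) = 7 (Z(J) = (3 + (4 + (-3 + 2)**2)) - 1/1 = (3 + (4 + (-1)**2)) - 1*1 = (3 + (4 + 1)) - 1 = (3 + 5) - 1 = 8 - 1 = 7)
(30*Z(3))*g(-8) = (30*7)*(-8) = 210*(-8) = -1680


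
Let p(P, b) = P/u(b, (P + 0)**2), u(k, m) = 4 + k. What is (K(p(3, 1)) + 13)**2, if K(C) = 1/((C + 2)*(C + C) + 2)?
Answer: 2852721/16384 ≈ 174.12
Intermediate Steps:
p(P, b) = P/(4 + b)
K(C) = 1/(2 + 2*C*(2 + C)) (K(C) = 1/((2 + C)*(2*C) + 2) = 1/(2*C*(2 + C) + 2) = 1/(2 + 2*C*(2 + C)))
(K(p(3, 1)) + 13)**2 = (1/(2*(1 + (3/(4 + 1))**2 + 2*(3/(4 + 1)))) + 13)**2 = (1/(2*(1 + (3/5)**2 + 2*(3/5))) + 13)**2 = (1/(2*(1 + 9/25 + 6/5)) + 13)**2 = (1/(2*(64/25)) + 13)**2 = ((1/2)*(25/64) + 13)**2 = (25/128 + 13)**2 = (1689/128)**2 = 2852721/16384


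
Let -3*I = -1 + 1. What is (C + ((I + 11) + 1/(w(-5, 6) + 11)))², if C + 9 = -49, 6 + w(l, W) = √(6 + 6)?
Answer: 367248/169 + 2424*√3/169 ≈ 2197.9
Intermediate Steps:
I = 0 (I = -(-1 + 1)/3 = -⅓*0 = 0)
w(l, W) = -6 + 2*√3 (w(l, W) = -6 + √(6 + 6) = -6 + √12 = -6 + 2*√3)
C = -58 (C = -9 - 49 = -58)
(C + ((I + 11) + 1/(w(-5, 6) + 11)))² = (-58 + ((0 + 11) + 1/((-6 + 2*√3) + 11)))² = (-58 + (11 + 1/(5 + 2*√3)))² = (-47 + 1/(5 + 2*√3))²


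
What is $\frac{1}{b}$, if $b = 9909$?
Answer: $\frac{1}{9909} \approx 0.00010092$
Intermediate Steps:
$\frac{1}{b} = \frac{1}{9909}$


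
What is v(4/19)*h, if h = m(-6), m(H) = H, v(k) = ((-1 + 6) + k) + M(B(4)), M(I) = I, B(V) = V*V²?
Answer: -7890/19 ≈ -415.26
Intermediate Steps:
B(V) = V³
v(k) = 69 + k (v(k) = ((-1 + 6) + k) + 4³ = (5 + k) + 64 = 69 + k)
h = -6
v(4/19)*h = (69 + 4/19)*(-6) = (1315/19)*(-6) = -7890/19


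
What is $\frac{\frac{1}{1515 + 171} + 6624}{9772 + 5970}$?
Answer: $\frac{656945}{1561236} \approx 0.42078$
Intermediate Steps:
$\frac{\frac{1}{1515 + 171} + 6624}{9772 + 5970} = \frac{\frac{1}{1686} + 6624}{15742} = \left(\frac{1}{1686} + 6624\right) \frac{1}{15742} = \frac{11168065}{1686} \cdot \frac{1}{15742} = \frac{656945}{1561236}$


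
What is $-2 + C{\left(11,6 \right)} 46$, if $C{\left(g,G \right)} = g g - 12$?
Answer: $5012$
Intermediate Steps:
$C{\left(g,G \right)} = -12 + g^{2}$ ($C{\left(g,G \right)} = g^{2} - 12 = -12 + g^{2}$)
$-2 + C{\left(11,6 \right)} 46 = -2 + \left(-12 + 11^{2}\right) 46 = -2 + \left(-12 + 121\right) 46 = -2 + 109 \cdot 46 = -2 + 5014 = 5012$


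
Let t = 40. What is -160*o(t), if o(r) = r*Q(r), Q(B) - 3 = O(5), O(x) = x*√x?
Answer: -19200 - 32000*√5 ≈ -90754.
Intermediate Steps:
O(x) = x^(3/2)
Q(B) = 3 + 5*√5 (Q(B) = 3 + 5^(3/2) = 3 + 5*√5)
o(r) = r*(3 + 5*√5)
-160*o(t) = -6400*(3 + 5*√5) = -160*(120 + 200*√5) = -19200 - 32000*√5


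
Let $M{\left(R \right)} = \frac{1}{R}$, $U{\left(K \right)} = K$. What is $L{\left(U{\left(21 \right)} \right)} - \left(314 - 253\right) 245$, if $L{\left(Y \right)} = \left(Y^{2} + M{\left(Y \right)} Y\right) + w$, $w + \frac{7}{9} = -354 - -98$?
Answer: $- \frac{132838}{9} \approx -14760.0$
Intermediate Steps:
$w = - \frac{2311}{9}$ ($w = - \frac{7}{9} - 256 = - \frac{2311}{9} \approx -256.78$)
$L{\left(Y \right)} = - \frac{2302}{9} + Y^{2}$ ($L{\left(Y \right)} = \left(Y^{2} + \frac{Y}{Y}\right) - \frac{2311}{9} = \left(Y^{2} + 1\right) - \frac{2311}{9} = \left(1 + Y^{2}\right) - \frac{2311}{9} = - \frac{2302}{9} + Y^{2}$)
$L{\left(U{\left(21 \right)} \right)} - \left(314 - 253\right) 245 = \left(- \frac{2302}{9} + 21^{2}\right) - \left(314 - 253\right) 245 = \left(- \frac{2302}{9} + 441\right) - 61 \cdot 245 = \frac{1667}{9} - 14945 = - \frac{132838}{9}$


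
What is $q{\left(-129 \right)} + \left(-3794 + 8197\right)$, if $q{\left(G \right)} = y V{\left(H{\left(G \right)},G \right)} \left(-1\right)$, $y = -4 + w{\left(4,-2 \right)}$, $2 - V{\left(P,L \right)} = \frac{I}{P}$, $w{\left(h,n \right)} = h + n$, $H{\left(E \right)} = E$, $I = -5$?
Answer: $\frac{568493}{129} \approx 4406.9$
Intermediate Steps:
$V{\left(P,L \right)} = 2 + \frac{5}{P}$ ($V{\left(P,L \right)} = 2 - - \frac{5}{P} = 2 + \frac{5}{P}$)
$y = -2$ ($y = -4 + \left(4 - 2\right) = -4 + 2 = -2$)
$q{\left(G \right)} = 4 + \frac{10}{G}$ ($q{\left(G \right)} = - 2 \left(2 + \frac{5}{G}\right) \left(-1\right) = \left(-4 - \frac{10}{G}\right) \left(-1\right) = 4 + \frac{10}{G}$)
$q{\left(-129 \right)} + \left(-3794 + 8197\right) = \left(4 + \frac{10}{-129}\right) + \left(-3794 + 8197\right) = \left(4 + 10 \left(- \frac{1}{129}\right)\right) + 4403 = \left(4 - \frac{10}{129}\right) + 4403 = \frac{506}{129} + 4403 = \frac{568493}{129}$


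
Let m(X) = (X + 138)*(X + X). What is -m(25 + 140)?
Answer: -99990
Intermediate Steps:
m(X) = 2*X*(138 + X) (m(X) = (138 + X)*(2*X) = 2*X*(138 + X))
-m(25 + 140) = -2*(25 + 140)*(138 + (25 + 140)) = -2*165*(138 + 165) = -2*165*303 = -1*99990 = -99990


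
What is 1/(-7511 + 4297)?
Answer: -1/3214 ≈ -0.00031114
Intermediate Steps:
1/(-7511 + 4297) = 1/(-3214) = -1/3214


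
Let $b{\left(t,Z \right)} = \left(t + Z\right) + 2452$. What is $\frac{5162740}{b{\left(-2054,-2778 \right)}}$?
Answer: $- \frac{258137}{119} \approx -2169.2$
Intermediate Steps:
$b{\left(t,Z \right)} = 2452 + Z + t$ ($b{\left(t,Z \right)} = \left(Z + t\right) + 2452 = 2452 + Z + t$)
$\frac{5162740}{b{\left(-2054,-2778 \right)}} = \frac{5162740}{2452 - 2778 - 2054} = \frac{5162740}{-2380} = 5162740 \left(- \frac{1}{2380}\right) = - \frac{258137}{119}$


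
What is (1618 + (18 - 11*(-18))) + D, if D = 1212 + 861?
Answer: 3907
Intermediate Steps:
D = 2073
(1618 + (18 - 11*(-18))) + D = (1618 + (18 - 11*(-18))) + 2073 = (1618 + (18 + 198)) + 2073 = (1618 + 216) + 2073 = 1834 + 2073 = 3907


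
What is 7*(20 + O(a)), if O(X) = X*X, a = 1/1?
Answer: 147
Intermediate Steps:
a = 1 (a = 1*1 = 1)
O(X) = X²
7*(20 + O(a)) = 7*(20 + 1²) = 7*(20 + 1) = 7*21 = 147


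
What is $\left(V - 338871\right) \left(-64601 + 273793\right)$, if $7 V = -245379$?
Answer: $- \frac{547555039392}{7} \approx -7.8222 \cdot 10^{10}$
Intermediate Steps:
$V = - \frac{245379}{7}$ ($V = \frac{1}{7} \left(-245379\right) = - \frac{245379}{7} \approx -35054.0$)
$\left(V - 338871\right) \left(-64601 + 273793\right) = \left(- \frac{245379}{7} - 338871\right) \left(-64601 + 273793\right) = \left(- \frac{2617476}{7}\right) 209192 = - \frac{547555039392}{7}$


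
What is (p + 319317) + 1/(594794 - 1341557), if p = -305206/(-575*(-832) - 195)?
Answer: 114029724954090172/357105800415 ≈ 3.1932e+5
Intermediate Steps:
p = -305206/478205 (p = -305206/(478400 - 195) = -305206/478205 ≈ -0.63823)
(p + 319317) + 1/(594794 - 1341557) = (-305206/478205 + 319317) + 1/(594794 - 1341557) = 152698680779/478205 + 1/(-746763) = 152698680779/478205 - 1/746763 = 114029724954090172/357105800415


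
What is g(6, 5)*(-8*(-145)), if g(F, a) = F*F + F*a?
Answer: 76560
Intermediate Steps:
g(F, a) = F**2 + F*a
g(6, 5)*(-8*(-145)) = (6*(6 + 5))*(-8*(-145)) = (6*11)*1160 = 66*1160 = 76560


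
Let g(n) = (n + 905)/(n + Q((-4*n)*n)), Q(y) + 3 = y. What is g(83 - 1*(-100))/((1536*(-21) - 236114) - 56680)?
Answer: 34/1358871525 ≈ 2.5021e-8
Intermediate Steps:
Q(y) = -3 + y
g(n) = (905 + n)/(-3 + n - 4*n²) (g(n) = (n + 905)/(n + (-3 + (-4*n)*n)) = (905 + n)/(n + (-3 - 4*n²)) = (905 + n)/(-3 + n - 4*n²))
g(83 - 1*(-100))/((1536*(-21) - 236114) - 56680) = ((-905 - (83 - 1*(-100)))/(3 - (83 - 1*(-100)) + 4*(83 - 1*(-100))²))/((1536*(-21) - 236114) - 56680) = ((-905 - (83 + 100))/(3 - (83 + 100) + 4*(83 + 100)²))/((-32256 - 236114) - 56680) = ((-905 - 1*183)/(3 - 1*183 + 4*183²))/(-268370 - 56680) = ((-905 - 183)/(3 - 183 + 4*33489))/(-325050) = (-1088/(3 - 183 + 133956))*(-1/325050) = (-1088/133776)*(-1/325050) = ((1/133776)*(-1088))*(-1/325050) = -68/8361*(-1/325050) = 34/1358871525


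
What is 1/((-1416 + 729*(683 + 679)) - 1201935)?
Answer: -1/210453 ≈ -4.7517e-6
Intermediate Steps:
1/((-1416 + 729*(683 + 679)) - 1201935) = 1/((-1416 + 729*1362) - 1201935) = 1/((-1416 + 992898) - 1201935) = 1/(991482 - 1201935) = 1/(-210453) = -1/210453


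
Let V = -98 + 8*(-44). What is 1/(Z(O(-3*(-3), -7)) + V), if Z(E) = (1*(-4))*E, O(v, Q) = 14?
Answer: -1/506 ≈ -0.0019763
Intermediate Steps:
V = -450 (V = -98 - 352 = -450)
Z(E) = -4*E
1/(Z(O(-3*(-3), -7)) + V) = 1/(-4*14 - 450) = 1/(-56 - 450) = 1/(-506) = -1/506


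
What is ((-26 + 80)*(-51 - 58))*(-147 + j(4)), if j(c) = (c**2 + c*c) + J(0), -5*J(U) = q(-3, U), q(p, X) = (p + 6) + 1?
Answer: 3407994/5 ≈ 6.8160e+5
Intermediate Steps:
q(p, X) = 7 + p (q(p, X) = (6 + p) + 1 = 7 + p)
J(U) = -4/5 (J(U) = -(7 - 3)/5 = -1/5*4 = -4/5)
j(c) = -4/5 + 2*c**2 (j(c) = (c**2 + c*c) - 4/5 = (c**2 + c**2) - 4/5 = 2*c**2 - 4/5 = -4/5 + 2*c**2)
((-26 + 80)*(-51 - 58))*(-147 + j(4)) = ((-26 + 80)*(-51 - 58))*(-147 + (-4/5 + 2*4**2)) = (54*(-109))*(-147 + (-4/5 + 2*16)) = -5886*(-147 + (-4/5 + 32)) = -5886*(-147 + 156/5) = -5886*(-579/5) = 3407994/5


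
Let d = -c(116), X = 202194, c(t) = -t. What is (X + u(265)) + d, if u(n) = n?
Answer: 202575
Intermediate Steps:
d = 116 (d = -(-1)*116 = -1*(-116) = 116)
(X + u(265)) + d = (202194 + 265) + 116 = 202459 + 116 = 202575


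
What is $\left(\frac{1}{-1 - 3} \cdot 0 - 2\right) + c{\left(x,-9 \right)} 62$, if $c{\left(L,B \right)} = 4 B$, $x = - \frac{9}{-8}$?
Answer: $-2234$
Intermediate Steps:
$x = \frac{9}{8}$ ($x = \left(-9\right) \left(- \frac{1}{8}\right) = \frac{9}{8} \approx 1.125$)
$\left(\frac{1}{-1 - 3} \cdot 0 - 2\right) + c{\left(x,-9 \right)} 62 = \left(\frac{1}{-1 - 3} \cdot 0 - 2\right) + 4 \left(-9\right) 62 = \left(\frac{1}{-4} \cdot 0 - 2\right) - 2232 = \left(\left(- \frac{1}{4}\right) 0 - 2\right) - 2232 = \left(0 - 2\right) - 2232 = -2 - 2232 = -2234$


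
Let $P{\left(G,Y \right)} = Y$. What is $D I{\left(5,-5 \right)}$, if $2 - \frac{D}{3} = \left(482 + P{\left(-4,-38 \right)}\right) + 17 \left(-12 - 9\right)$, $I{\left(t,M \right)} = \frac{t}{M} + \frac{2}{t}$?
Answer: $153$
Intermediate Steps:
$I{\left(t,M \right)} = \frac{2}{t} + \frac{t}{M}$
$D = -255$ ($D = 6 - 3 \left(\left(482 - 38\right) + 17 \left(-12 - 9\right)\right) = 6 - 3 \left(444 + 17 \left(-21\right)\right) = 6 - 3 \left(444 - 357\right) = 6 - 261 = -255$)
$D I{\left(5,-5 \right)} = - 255 \left(\frac{2}{5} + \frac{5}{-5}\right) = - 255 \left(2 \cdot \frac{1}{5} + 5 \left(- \frac{1}{5}\right)\right) = - 255 \left(\frac{2}{5} - 1\right) = \left(-255\right) \left(- \frac{3}{5}\right) = 153$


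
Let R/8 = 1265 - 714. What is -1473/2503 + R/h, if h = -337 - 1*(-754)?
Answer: 10418983/1043751 ≈ 9.9823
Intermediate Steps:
h = 417 (h = -337 + 754 = 417)
R = 4408 (R = 8*(1265 - 714) = 8*551 = 4408)
-1473/2503 + R/h = -1473/2503 + 4408/417 = 10418983/1043751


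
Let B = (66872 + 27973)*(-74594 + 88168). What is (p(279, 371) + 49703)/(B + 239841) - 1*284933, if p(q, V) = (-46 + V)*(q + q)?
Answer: -366898499390590/1287665871 ≈ -2.8493e+5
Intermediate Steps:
p(q, V) = 2*q*(-46 + V) (p(q, V) = (-46 + V)*(2*q) = 2*q*(-46 + V))
B = 1287426030 (B = 94845*13574 = 1287426030)
(p(279, 371) + 49703)/(B + 239841) - 1*284933 = (2*279*(-46 + 371) + 49703)/(1287426030 + 239841) - 1*284933 = (2*279*325 + 49703)/1287665871 - 284933 = (181350 + 49703)*(1/1287665871) - 284933 = 231053*(1/1287665871) - 284933 = 231053/1287665871 - 284933 = -366898499390590/1287665871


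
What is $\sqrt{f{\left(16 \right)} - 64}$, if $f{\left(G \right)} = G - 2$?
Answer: $5 i \sqrt{2} \approx 7.0711 i$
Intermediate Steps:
$f{\left(G \right)} = -2 + G$
$\sqrt{f{\left(16 \right)} - 64} = \sqrt{\left(-2 + 16\right) - 64} = \sqrt{14 - 64} = \sqrt{-50} = 5 i \sqrt{2}$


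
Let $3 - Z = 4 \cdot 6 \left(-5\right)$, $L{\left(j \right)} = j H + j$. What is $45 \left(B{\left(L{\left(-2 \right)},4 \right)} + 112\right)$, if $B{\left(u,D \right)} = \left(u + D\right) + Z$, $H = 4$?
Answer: $10305$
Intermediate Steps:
$L{\left(j \right)} = 5 j$ ($L{\left(j \right)} = j 4 + j = 4 j + j = 5 j$)
$Z = 123$ ($Z = 3 - 4 \cdot 6 \left(-5\right) = 3 - 24 \left(-5\right) = 3 - -120 = 3 + 120 = 123$)
$B{\left(u,D \right)} = 123 + D + u$ ($B{\left(u,D \right)} = \left(u + D\right) + 123 = \left(D + u\right) + 123 = 123 + D + u$)
$45 \left(B{\left(L{\left(-2 \right)},4 \right)} + 112\right) = 45 \left(\left(123 + 4 + 5 \left(-2\right)\right) + 112\right) = 45 \left(\left(123 + 4 - 10\right) + 112\right) = 45 \left(117 + 112\right) = 45 \cdot 229 = 10305$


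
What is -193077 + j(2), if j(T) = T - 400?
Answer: -193475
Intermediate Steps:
j(T) = -400 + T
-193077 + j(2) = -193077 + (-400 + 2) = -193077 - 398 = -193475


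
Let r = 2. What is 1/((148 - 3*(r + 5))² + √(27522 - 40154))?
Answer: 16129/260157273 - 2*I*√3158/260157273 ≈ 6.1997e-5 - 4.3202e-7*I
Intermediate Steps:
1/((148 - 3*(r + 5))² + √(27522 - 40154)) = 1/((148 - 3*(2 + 5))² + √(27522 - 40154)) = 1/((148 - 3*7)² + √(-12632)) = 1/((148 - 21)² + 2*I*√3158) = 1/(127² + 2*I*√3158) = 1/(16129 + 2*I*√3158)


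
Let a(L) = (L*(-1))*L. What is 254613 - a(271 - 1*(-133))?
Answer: 417829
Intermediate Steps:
a(L) = -L² (a(L) = (-L)*L = -L²)
254613 - a(271 - 1*(-133)) = 254613 - (-1)*(271 - 1*(-133))² = 254613 - (-1)*(271 + 133)² = 254613 - (-1)*404² = 254613 - (-1)*163216 = 254613 - 1*(-163216) = 254613 + 163216 = 417829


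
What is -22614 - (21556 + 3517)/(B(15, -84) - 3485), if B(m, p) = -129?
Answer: -81701923/3614 ≈ -22607.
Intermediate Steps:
-22614 - (21556 + 3517)/(B(15, -84) - 3485) = -22614 - (21556 + 3517)/(-129 - 3485) = -22614 - 25073/(-3614) = -22614 - 25073*(-1)/3614 = -22614 - 1*(-25073/3614) = -22614 + 25073/3614 = -81701923/3614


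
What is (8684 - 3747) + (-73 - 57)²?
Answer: 21837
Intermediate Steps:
(8684 - 3747) + (-73 - 57)² = 4937 + (-130)² = 4937 + 16900 = 21837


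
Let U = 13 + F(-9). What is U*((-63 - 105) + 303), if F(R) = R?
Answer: 540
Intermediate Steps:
U = 4 (U = 13 - 9 = 4)
U*((-63 - 105) + 303) = 4*((-63 - 105) + 303) = 4*(-168 + 303) = 4*135 = 540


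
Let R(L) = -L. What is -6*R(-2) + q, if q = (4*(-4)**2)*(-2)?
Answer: -140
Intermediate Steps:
q = -128 (q = (4*16)*(-2) = 64*(-2) = -128)
-6*R(-2) + q = -(-6)*(-2) - 128 = -6*2 - 128 = -12 - 128 = -140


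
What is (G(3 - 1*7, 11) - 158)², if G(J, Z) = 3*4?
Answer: 21316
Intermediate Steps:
G(J, Z) = 12
(G(3 - 1*7, 11) - 158)² = (12 - 158)² = (-146)² = 21316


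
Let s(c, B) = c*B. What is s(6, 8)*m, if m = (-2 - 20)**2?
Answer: 23232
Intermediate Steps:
s(c, B) = B*c
m = 484 (m = (-22)**2 = 484)
s(6, 8)*m = (8*6)*484 = 48*484 = 23232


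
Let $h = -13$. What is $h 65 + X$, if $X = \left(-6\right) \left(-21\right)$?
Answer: $-719$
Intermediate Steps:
$X = 126$
$h 65 + X = \left(-13\right) 65 + 126 = -845 + 126 = -719$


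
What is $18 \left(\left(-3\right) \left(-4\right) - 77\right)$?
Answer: $-1170$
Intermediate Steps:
$18 \left(\left(-3\right) \left(-4\right) - 77\right) = 18 \left(12 - 77\right) = 18 \left(-65\right) = -1170$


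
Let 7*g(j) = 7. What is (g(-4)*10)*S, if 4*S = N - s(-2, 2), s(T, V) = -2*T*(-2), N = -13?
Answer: -25/2 ≈ -12.500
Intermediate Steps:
g(j) = 1 (g(j) = (1/7)*7 = 1)
s(T, V) = 4*T
S = -5/4 (S = (-13 - 4*(-2))/4 = (-13 - 1*(-8))/4 = (-13 + 8)/4 = (1/4)*(-5) = -5/4 ≈ -1.2500)
(g(-4)*10)*S = (1*10)*(-5/4) = 10*(-5/4) = -25/2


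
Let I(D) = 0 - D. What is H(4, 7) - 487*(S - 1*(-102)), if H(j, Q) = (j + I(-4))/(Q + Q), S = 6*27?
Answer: -899972/7 ≈ -1.2857e+5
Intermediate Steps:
S = 162
I(D) = -D
H(j, Q) = (4 + j)/(2*Q) (H(j, Q) = (j - 1*(-4))/(Q + Q) = (j + 4)/((2*Q)) = (4 + j)*(1/(2*Q)) = (4 + j)/(2*Q))
H(4, 7) - 487*(S - 1*(-102)) = (½)*(4 + 4)/7 - 487*(162 - 1*(-102)) = (½)*(⅐)*8 - 487*(162 + 102) = 4/7 - 487*264 = 4/7 - 128568 = -899972/7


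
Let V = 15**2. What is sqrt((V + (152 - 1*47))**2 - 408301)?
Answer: I*sqrt(299401) ≈ 547.18*I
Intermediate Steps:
V = 225
sqrt((V + (152 - 1*47))**2 - 408301) = sqrt((225 + (152 - 1*47))**2 - 408301) = sqrt((225 + (152 - 47))**2 - 408301) = sqrt((225 + 105)**2 - 408301) = sqrt(330**2 - 408301) = sqrt(108900 - 408301) = sqrt(-299401) = I*sqrt(299401)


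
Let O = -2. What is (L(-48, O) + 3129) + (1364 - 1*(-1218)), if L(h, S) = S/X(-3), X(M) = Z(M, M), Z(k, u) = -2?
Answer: 5712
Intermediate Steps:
X(M) = -2
L(h, S) = -S/2 (L(h, S) = S/(-2) = S*(-½) = -S/2)
(L(-48, O) + 3129) + (1364 - 1*(-1218)) = (-½*(-2) + 3129) + (1364 - 1*(-1218)) = (1 + 3129) + (1364 + 1218) = 3130 + 2582 = 5712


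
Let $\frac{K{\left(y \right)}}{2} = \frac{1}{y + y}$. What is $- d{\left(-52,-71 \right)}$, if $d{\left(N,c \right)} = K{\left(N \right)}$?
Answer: $\frac{1}{52} \approx 0.019231$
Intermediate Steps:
$K{\left(y \right)} = \frac{1}{y}$ ($K{\left(y \right)} = \frac{2}{y + y} = \frac{2}{2 y} = 2 \frac{1}{2 y} = \frac{1}{y}$)
$d{\left(N,c \right)} = \frac{1}{N}$
$- d{\left(-52,-71 \right)} = - \frac{1}{-52} = \left(-1\right) \left(- \frac{1}{52}\right) = \frac{1}{52}$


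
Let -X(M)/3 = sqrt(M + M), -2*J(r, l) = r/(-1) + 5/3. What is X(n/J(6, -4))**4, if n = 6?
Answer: 419904/169 ≈ 2484.6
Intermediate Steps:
J(r, l) = -5/6 + r/2 (J(r, l) = -(r/(-1) + 5/3)/2 = -(r*(-1) + 5*(1/3))/2 = -(-r + 5/3)/2 = -(5/3 - r)/2 = -5/6 + r/2)
X(M) = -3*sqrt(2)*sqrt(M) (X(M) = -3*sqrt(M + M) = -3*sqrt(2)*sqrt(M))
X(n/J(6, -4))**4 = (-3*sqrt(2)*sqrt(6/(-5/6 + (1/2)*6)))**4 = (-3*sqrt(2)*sqrt(6/(-5/6 + 3)))**4 = (-3*sqrt(2)*sqrt(6/(13/6)))**4 = (-3*sqrt(2)*sqrt(6*(6/13)))**4 = (-3*sqrt(2)*sqrt(36/13))**4 = (-3*sqrt(2)*6*sqrt(13)/13)**4 = (-18*sqrt(26)/13)**4 = 419904/169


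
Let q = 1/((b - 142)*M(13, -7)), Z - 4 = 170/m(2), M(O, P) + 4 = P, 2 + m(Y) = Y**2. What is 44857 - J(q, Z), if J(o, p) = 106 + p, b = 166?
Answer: 44662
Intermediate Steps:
m(Y) = -2 + Y**2
M(O, P) = -4 + P
Z = 89 (Z = 4 + 170/(-2 + 2**2) = 4 + 170/(-2 + 4) = 4 + 170/2 = 4 + 170*(1/2) = 4 + 85 = 89)
q = -1/264 (q = 1/((166 - 142)*(-4 - 7)) = 1/(24*(-11)) = (1/24)*(-1/11) = -1/264 ≈ -0.0037879)
44857 - J(q, Z) = 44857 - (106 + 89) = 44857 - 1*195 = 44857 - 195 = 44662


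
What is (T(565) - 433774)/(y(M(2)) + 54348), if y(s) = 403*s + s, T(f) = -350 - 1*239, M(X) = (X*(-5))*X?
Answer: -434363/46268 ≈ -9.3880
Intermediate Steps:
M(X) = -5*X² (M(X) = (-5*X)*X = -5*X²)
T(f) = -589 (T(f) = -350 - 239 = -589)
y(s) = 404*s
(T(565) - 433774)/(y(M(2)) + 54348) = (-589 - 433774)/(404*(-5*2²) + 54348) = -434363/(404*(-5*4) + 54348) = -434363/(404*(-20) + 54348) = -434363/(-8080 + 54348) = -434363/46268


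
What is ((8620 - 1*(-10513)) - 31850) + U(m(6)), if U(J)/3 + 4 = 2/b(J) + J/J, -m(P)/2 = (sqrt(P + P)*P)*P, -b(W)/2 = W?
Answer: -12726 + sqrt(3)/144 ≈ -12726.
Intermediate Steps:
b(W) = -2*W
m(P) = -2*sqrt(2)*P**(5/2) (m(P) = -2*sqrt(P + P)*P*P = -2*sqrt(2*P)*P*P = -2*(sqrt(2)*sqrt(P))*P*P = -2*sqrt(2)*P**(3/2)*P = -2*sqrt(2)*P**(5/2))
U(J) = -9 - 3/J (U(J) = -12 + 3*(2/((-2*J)) + J/J) = -12 + 3*(2*(-1/(2*J)) + 1) = -12 + 3*(-1/J + 1) = -12 + 3*(1 - 1/J) = -12 + (3 - 3/J) = -9 - 3/J)
((8620 - 1*(-10513)) - 31850) + U(m(6)) = ((8620 - 1*(-10513)) - 31850) + (-9 - 3*(-sqrt(3)/432)) = ((8620 + 10513) - 31850) + (-9 - 3*(-sqrt(3)/432)) = (19133 - 31850) + (-9 - 3*(-sqrt(3)/432)) = -12717 + (-9 - (-1)*sqrt(3)/144) = -12717 + (-9 + sqrt(3)/144) = -12726 + sqrt(3)/144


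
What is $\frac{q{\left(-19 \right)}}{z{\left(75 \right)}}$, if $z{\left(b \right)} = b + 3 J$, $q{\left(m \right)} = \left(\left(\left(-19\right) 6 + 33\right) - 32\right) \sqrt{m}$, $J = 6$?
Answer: $- \frac{113 i \sqrt{19}}{93} \approx - 5.2963 i$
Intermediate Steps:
$q{\left(m \right)} = - 113 \sqrt{m}$ ($q{\left(m \right)} = \left(\left(-114 + 33\right) - 32\right) \sqrt{m} = \left(-81 - 32\right) \sqrt{m} = - 113 \sqrt{m}$)
$z{\left(b \right)} = 18 + b$ ($z{\left(b \right)} = b + 3 \cdot 6 = b + 18 = 18 + b$)
$\frac{q{\left(-19 \right)}}{z{\left(75 \right)}} = \frac{\left(-113\right) \sqrt{-19}}{18 + 75} = \frac{\left(-113\right) i \sqrt{19}}{93} = - 113 i \sqrt{19} \cdot \frac{1}{93} = - \frac{113 i \sqrt{19}}{93}$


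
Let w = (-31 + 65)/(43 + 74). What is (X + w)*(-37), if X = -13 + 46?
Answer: -144115/117 ≈ -1231.8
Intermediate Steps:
w = 34/117 ≈ 0.29060
X = 33
(X + w)*(-37) = (33 + 34/117)*(-37) = (3895/117)*(-37) = -144115/117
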